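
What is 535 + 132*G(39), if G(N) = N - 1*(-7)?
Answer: 6607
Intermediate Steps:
G(N) = 7 + N (G(N) = N + 7 = 7 + N)
535 + 132*G(39) = 535 + 132*(7 + 39) = 535 + 132*46 = 535 + 6072 = 6607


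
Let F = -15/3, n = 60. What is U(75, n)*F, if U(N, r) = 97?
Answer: -485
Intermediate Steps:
F = -5 (F = -15*1/3 = -5)
U(75, n)*F = 97*(-5) = -485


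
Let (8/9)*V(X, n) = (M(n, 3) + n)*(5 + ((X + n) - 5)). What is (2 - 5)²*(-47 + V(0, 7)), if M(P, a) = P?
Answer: 2277/4 ≈ 569.25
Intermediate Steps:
V(X, n) = 9*n*(X + n)/4 (V(X, n) = 9*((n + n)*(5 + ((X + n) - 5)))/8 = 9*((2*n)*(5 + (-5 + X + n)))/8 = 9*((2*n)*(X + n))/8 = 9*(2*n*(X + n))/8 = 9*n*(X + n)/4)
(2 - 5)²*(-47 + V(0, 7)) = (2 - 5)²*(-47 + (9/4)*7*(0 + 7)) = (-3)²*(-47 + (9/4)*7*7) = 9*(-47 + 441/4) = 9*(253/4) = 2277/4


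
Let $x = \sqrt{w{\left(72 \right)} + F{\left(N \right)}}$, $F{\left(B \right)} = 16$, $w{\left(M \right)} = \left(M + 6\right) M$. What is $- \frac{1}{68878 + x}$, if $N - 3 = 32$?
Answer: $- \frac{34439}{2372086626} + \frac{4 \sqrt{22}}{1186043313} \approx -1.4503 \cdot 10^{-5}$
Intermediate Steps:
$N = 35$ ($N = 3 + 32 = 35$)
$w{\left(M \right)} = M \left(6 + M\right)$ ($w{\left(M \right)} = \left(6 + M\right) M = M \left(6 + M\right)$)
$x = 16 \sqrt{22}$ ($x = \sqrt{72 \left(6 + 72\right) + 16} = \sqrt{72 \cdot 78 + 16} = \sqrt{5616 + 16} = \sqrt{5632} = 16 \sqrt{22} \approx 75.047$)
$- \frac{1}{68878 + x} = - \frac{1}{68878 + 16 \sqrt{22}}$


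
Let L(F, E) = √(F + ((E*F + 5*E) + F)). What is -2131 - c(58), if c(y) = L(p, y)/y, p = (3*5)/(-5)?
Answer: -2131 - √110/58 ≈ -2131.2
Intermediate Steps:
p = -3 (p = 15*(-⅕) = -3)
L(F, E) = √(2*F + 5*E + E*F) (L(F, E) = √(F + ((5*E + E*F) + F)) = √(F + (F + 5*E + E*F)) = √(2*F + 5*E + E*F))
c(y) = √(-6 + 2*y)/y (c(y) = √(2*(-3) + 5*y + y*(-3))/y = √(-6 + 5*y - 3*y)/y = √(-6 + 2*y)/y)
-2131 - c(58) = -2131 - √(-6 + 2*58)/58 = -2131 - √(-6 + 116)/58 = -2131 - √110/58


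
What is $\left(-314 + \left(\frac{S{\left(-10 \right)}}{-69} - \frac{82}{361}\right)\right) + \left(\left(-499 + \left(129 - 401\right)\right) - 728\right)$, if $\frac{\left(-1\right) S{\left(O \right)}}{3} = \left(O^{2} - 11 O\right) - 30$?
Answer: $- \frac{14990245}{8303} \approx -1805.4$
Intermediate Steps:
$S{\left(O \right)} = 90 - 3 O^{2} + 33 O$ ($S{\left(O \right)} = - 3 \left(\left(O^{2} - 11 O\right) - 30\right) = - 3 \left(-30 + O^{2} - 11 O\right) = 90 - 3 O^{2} + 33 O$)
$\left(-314 + \left(\frac{S{\left(-10 \right)}}{-69} - \frac{82}{361}\right)\right) + \left(\left(-499 + \left(129 - 401\right)\right) - 728\right) = \left(-314 - \left(\frac{82}{361} - \frac{90 - 3 \left(-10\right)^{2} + 33 \left(-10\right)}{-69}\right)\right) + \left(\left(-499 + \left(129 - 401\right)\right) - 728\right) = \left(-314 - \left(\frac{82}{361} - \left(90 - 300 - 330\right) \left(- \frac{1}{69}\right)\right)\right) - 1499 = \left(-314 - - \frac{63094}{8303}\right) - 1499 = \left(-314 + \left(\frac{180}{23} - \frac{82}{361}\right)\right) - 1499 = \left(-314 + \frac{63094}{8303}\right) - 1499 = - \frac{2544048}{8303} - 1499 = - \frac{14990245}{8303}$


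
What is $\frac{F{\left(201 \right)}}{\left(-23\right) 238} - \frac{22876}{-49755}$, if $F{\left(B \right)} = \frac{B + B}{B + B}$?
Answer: $\frac{125173469}{272358870} \approx 0.45959$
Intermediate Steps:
$F{\left(B \right)} = 1$ ($F{\left(B \right)} = \frac{2 B}{2 B} = 2 B \frac{1}{2 B} = 1$)
$\frac{F{\left(201 \right)}}{\left(-23\right) 238} - \frac{22876}{-49755} = 1 \frac{1}{\left(-23\right) 238} - \frac{22876}{-49755} = 1 \frac{1}{-5474} - - \frac{22876}{49755} = 1 \left(- \frac{1}{5474}\right) + \frac{22876}{49755} = - \frac{1}{5474} + \frac{22876}{49755} = \frac{125173469}{272358870}$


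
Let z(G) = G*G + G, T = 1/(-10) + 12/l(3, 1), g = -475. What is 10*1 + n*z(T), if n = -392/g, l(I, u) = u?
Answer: 1623148/11875 ≈ 136.69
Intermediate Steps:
T = 119/10 (T = 1/(-10) + 12/1 = 1*(-⅒) + 12*1 = -⅒ + 12 = 119/10 ≈ 11.900)
n = 392/475 (n = -392/(-475) = -392*(-1/475) = 392/475 ≈ 0.82526)
z(G) = G + G² (z(G) = G² + G = G + G²)
10*1 + n*z(T) = 10*1 + 392*(119*(1 + 119/10)/10)/475 = 10 + 392*((119/10)*(129/10))/475 = 10 + (392/475)*(15351/100) = 10 + 1504398/11875 = 1623148/11875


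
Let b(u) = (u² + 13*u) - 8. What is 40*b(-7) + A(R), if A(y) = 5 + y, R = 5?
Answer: -1990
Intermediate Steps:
b(u) = -8 + u² + 13*u
40*b(-7) + A(R) = 40*(-8 + (-7)² + 13*(-7)) + (5 + 5) = 40*(-8 + 49 - 91) + 10 = 40*(-50) + 10 = -2000 + 10 = -1990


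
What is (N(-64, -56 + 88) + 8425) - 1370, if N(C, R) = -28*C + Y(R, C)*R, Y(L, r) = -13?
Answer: 8431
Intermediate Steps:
N(C, R) = -28*C - 13*R
(N(-64, -56 + 88) + 8425) - 1370 = ((-28*(-64) - 13*(-56 + 88)) + 8425) - 1370 = ((1792 - 13*32) + 8425) - 1370 = ((1792 - 416) + 8425) - 1370 = (1376 + 8425) - 1370 = 9801 - 1370 = 8431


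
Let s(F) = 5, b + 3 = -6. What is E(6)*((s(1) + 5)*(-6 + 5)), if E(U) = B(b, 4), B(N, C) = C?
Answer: -40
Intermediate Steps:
b = -9 (b = -3 - 6 = -9)
E(U) = 4
E(6)*((s(1) + 5)*(-6 + 5)) = 4*((5 + 5)*(-6 + 5)) = 4*(10*(-1)) = 4*(-10) = -40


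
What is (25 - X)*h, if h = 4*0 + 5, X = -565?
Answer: 2950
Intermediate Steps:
h = 5 (h = 0 + 5 = 5)
(25 - X)*h = (25 - 1*(-565))*5 = (25 + 565)*5 = 590*5 = 2950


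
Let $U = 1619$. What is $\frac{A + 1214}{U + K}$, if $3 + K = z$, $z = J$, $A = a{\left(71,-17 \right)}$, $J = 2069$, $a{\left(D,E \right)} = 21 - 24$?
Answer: $\frac{1211}{3685} \approx 0.32863$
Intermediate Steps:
$a{\left(D,E \right)} = -3$
$A = -3$
$z = 2069$
$K = 2066$ ($K = -3 + 2069 = 2066$)
$\frac{A + 1214}{U + K} = \frac{-3 + 1214}{1619 + 2066} = \frac{1211}{3685}$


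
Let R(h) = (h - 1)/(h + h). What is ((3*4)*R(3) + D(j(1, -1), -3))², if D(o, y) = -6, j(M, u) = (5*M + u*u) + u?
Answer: 4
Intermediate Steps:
j(M, u) = u + u² + 5*M (j(M, u) = (5*M + u²) + u = (u² + 5*M) + u = u + u² + 5*M)
R(h) = (-1 + h)/(2*h) (R(h) = (-1 + h)/((2*h)) = (-1 + h)*(1/(2*h)) = (-1 + h)/(2*h))
((3*4)*R(3) + D(j(1, -1), -3))² = ((3*4)*((½)*(-1 + 3)/3) - 6)² = (12*((½)*(⅓)*2) - 6)² = (12*(⅓) - 6)² = (4 - 6)² = (-2)² = 4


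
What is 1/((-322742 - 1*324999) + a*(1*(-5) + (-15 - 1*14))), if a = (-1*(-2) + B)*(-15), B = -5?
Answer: -1/649271 ≈ -1.5402e-6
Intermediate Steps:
a = 45 (a = (-1*(-2) - 5)*(-15) = (2 - 5)*(-15) = -3*(-15) = 45)
1/((-322742 - 1*324999) + a*(1*(-5) + (-15 - 1*14))) = 1/((-322742 - 1*324999) + 45*(1*(-5) + (-15 - 1*14))) = 1/((-322742 - 324999) + 45*(-5 + (-15 - 14))) = 1/(-647741 + 45*(-5 - 29)) = 1/(-647741 + 45*(-34)) = 1/(-647741 - 1530) = 1/(-649271) = -1/649271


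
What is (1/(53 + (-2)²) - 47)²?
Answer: 7171684/3249 ≈ 2207.4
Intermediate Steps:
(1/(53 + (-2)²) - 47)² = (1/(53 + 4) - 47)² = (1/57 - 47)² = (-2678/57)² = 7171684/3249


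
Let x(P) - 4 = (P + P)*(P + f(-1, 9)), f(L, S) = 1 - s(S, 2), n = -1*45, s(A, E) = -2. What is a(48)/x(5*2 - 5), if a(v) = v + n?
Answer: 1/28 ≈ 0.035714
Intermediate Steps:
n = -45
f(L, S) = 3 (f(L, S) = 1 - 1*(-2) = 1 + 2 = 3)
x(P) = 4 + 2*P*(3 + P) (x(P) = 4 + (P + P)*(P + 3) = 4 + (2*P)*(3 + P) = 4 + 2*P*(3 + P))
a(v) = -45 + v (a(v) = v - 45 = -45 + v)
a(48)/x(5*2 - 5) = (-45 + 48)/(4 + 2*(5*2 - 5)² + 6*(5*2 - 5)) = 3/(4 + 2*(10 - 5)² + 6*(10 - 5)) = 3/(4 + 2*5² + 6*5) = 3/(4 + 2*25 + 30) = 3/(4 + 50 + 30) = 3/84 = 3*(1/84) = 1/28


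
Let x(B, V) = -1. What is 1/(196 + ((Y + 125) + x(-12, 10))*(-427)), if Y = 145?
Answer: -1/114667 ≈ -8.7209e-6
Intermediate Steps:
1/(196 + ((Y + 125) + x(-12, 10))*(-427)) = 1/(196 + ((145 + 125) - 1)*(-427)) = 1/(196 + (270 - 1)*(-427)) = 1/(196 + 269*(-427)) = 1/(196 - 114863) = 1/(-114667) = -1/114667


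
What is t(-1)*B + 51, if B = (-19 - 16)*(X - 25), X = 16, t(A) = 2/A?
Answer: -579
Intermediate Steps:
B = 315 (B = (-19 - 16)*(16 - 25) = -35*(-9) = 315)
t(-1)*B + 51 = (2/(-1))*315 + 51 = (2*(-1))*315 + 51 = -2*315 + 51 = -630 + 51 = -579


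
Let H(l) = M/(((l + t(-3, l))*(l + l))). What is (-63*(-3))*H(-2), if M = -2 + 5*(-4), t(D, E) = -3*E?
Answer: 2079/8 ≈ 259.88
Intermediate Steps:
M = -22 (M = -2 - 20 = -22)
H(l) = 11/(2*l**2) (H(l) = -22*1/((l + l)*(l - 3*l)) = -22*(-1/(4*l**2)) = -(-11)/(2*l**2) = 11/(2*l**2))
(-63*(-3))*H(-2) = (-63*(-3))*((11/2)/(-2)**2) = 189*((11/2)*(1/4)) = 189*(11/8) = 2079/8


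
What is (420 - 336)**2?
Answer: 7056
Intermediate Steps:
(420 - 336)**2 = 84**2 = 7056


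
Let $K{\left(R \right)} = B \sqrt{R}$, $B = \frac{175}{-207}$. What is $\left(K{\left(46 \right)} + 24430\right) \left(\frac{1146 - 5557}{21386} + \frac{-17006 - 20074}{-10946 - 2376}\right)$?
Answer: $\frac{4484306903335}{71226073} - \frac{64245084575 \sqrt{46}}{29487594222} \approx 62944.0$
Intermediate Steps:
$B = - \frac{175}{207}$ ($B = 175 \left(- \frac{1}{207}\right) = - \frac{175}{207} \approx -0.84541$)
$K{\left(R \right)} = - \frac{175 \sqrt{R}}{207}$
$\left(K{\left(46 \right)} + 24430\right) \left(\frac{1146 - 5557}{21386} + \frac{-17006 - 20074}{-10946 - 2376}\right) = \left(- \frac{175 \sqrt{46}}{207} + 24430\right) \left(\frac{1146 - 5557}{21386} + \frac{-17006 - 20074}{-10946 - 2376}\right) = \left(24430 - \frac{175 \sqrt{46}}{207}\right) \left(\left(1146 - 5557\right) \frac{1}{21386} - \frac{37080}{-13322}\right) = \left(24430 - \frac{175 \sqrt{46}}{207}\right) \left(\left(-4411\right) \frac{1}{21386} - - \frac{18540}{6661}\right) = \left(24430 - \frac{175 \sqrt{46}}{207}\right) \left(- \frac{4411}{21386} + \frac{18540}{6661}\right) = \left(24430 - \frac{175 \sqrt{46}}{207}\right) \frac{367114769}{142452146} = \frac{4484306903335}{71226073} - \frac{64245084575 \sqrt{46}}{29487594222}$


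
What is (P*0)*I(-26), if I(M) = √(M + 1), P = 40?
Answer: 0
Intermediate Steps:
I(M) = √(1 + M)
(P*0)*I(-26) = (40*0)*√(1 - 26) = 0*√(-25) = 0*(5*I) = 0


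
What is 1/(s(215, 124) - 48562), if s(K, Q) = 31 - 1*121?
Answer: -1/48652 ≈ -2.0554e-5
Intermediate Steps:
s(K, Q) = -90 (s(K, Q) = 31 - 121 = -90)
1/(s(215, 124) - 48562) = 1/(-90 - 48562) = 1/(-48652) = -1/48652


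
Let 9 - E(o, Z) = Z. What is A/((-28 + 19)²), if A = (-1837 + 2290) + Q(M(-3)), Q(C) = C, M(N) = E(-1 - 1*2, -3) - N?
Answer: 52/9 ≈ 5.7778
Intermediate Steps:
E(o, Z) = 9 - Z
M(N) = 12 - N (M(N) = (9 - 1*(-3)) - N = (9 + 3) - N = 12 - N)
A = 468 (A = (-1837 + 2290) + (12 - 1*(-3)) = 453 + (12 + 3) = 453 + 15 = 468)
A/((-28 + 19)²) = 468/((-28 + 19)²) = 468/((-9)²) = 468/81 = 468*(1/81) = 52/9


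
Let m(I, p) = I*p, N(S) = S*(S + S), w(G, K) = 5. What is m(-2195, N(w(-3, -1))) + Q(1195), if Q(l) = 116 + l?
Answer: -108439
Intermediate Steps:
N(S) = 2*S**2 (N(S) = S*(2*S) = 2*S**2)
m(-2195, N(w(-3, -1))) + Q(1195) = -4390*5**2 + (116 + 1195) = -4390*25 + 1311 = -2195*50 + 1311 = -109750 + 1311 = -108439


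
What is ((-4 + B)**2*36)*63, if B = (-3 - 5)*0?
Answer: 36288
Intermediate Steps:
B = 0 (B = -8*0 = 0)
((-4 + B)**2*36)*63 = ((-4 + 0)**2*36)*63 = ((-4)**2*36)*63 = (16*36)*63 = 576*63 = 36288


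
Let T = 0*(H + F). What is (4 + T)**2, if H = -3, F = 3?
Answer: 16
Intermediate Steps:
T = 0 (T = 0*(-3 + 3) = 0*0 = 0)
(4 + T)**2 = (4 + 0)**2 = 4**2 = 16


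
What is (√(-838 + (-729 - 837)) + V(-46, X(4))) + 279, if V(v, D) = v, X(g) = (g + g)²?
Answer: 233 + 2*I*√601 ≈ 233.0 + 49.031*I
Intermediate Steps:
X(g) = 4*g² (X(g) = (2*g)² = 4*g²)
(√(-838 + (-729 - 837)) + V(-46, X(4))) + 279 = (√(-838 + (-729 - 837)) - 46) + 279 = (√(-838 - 1566) - 46) + 279 = (√(-2404) - 46) + 279 = (2*I*√601 - 46) + 279 = (-46 + 2*I*√601) + 279 = 233 + 2*I*√601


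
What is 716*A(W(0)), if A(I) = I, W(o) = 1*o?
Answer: 0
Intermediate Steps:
W(o) = o
716*A(W(0)) = 716*0 = 0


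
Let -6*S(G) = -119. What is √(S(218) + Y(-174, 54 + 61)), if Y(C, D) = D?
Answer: √4854/6 ≈ 11.612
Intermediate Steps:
S(G) = 119/6 (S(G) = -⅙*(-119) = 119/6)
√(S(218) + Y(-174, 54 + 61)) = √(119/6 + (54 + 61)) = √(119/6 + 115) = √(809/6) = √4854/6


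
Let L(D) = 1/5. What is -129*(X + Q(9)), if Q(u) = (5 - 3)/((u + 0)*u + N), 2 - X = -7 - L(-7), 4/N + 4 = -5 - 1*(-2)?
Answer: -3349872/2815 ≈ -1190.0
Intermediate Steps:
N = -4/7 (N = 4/(-4 + (-5 - 1*(-2))) = 4/(-4 + (-5 + 2)) = 4/(-4 - 3) = 4/(-7) = 4*(-⅐) = -4/7 ≈ -0.57143)
L(D) = ⅕
X = 46/5 (X = 2 - (-7 - 1*⅕) = 2 - (-7 - ⅕) = 2 - 1*(-36/5) = 2 + 36/5 = 46/5 ≈ 9.2000)
Q(u) = 2/(-4/7 + u²) (Q(u) = (5 - 3)/((u + 0)*u - 4/7) = 2/(u*u - 4/7) = 2/(u² - 4/7) = 2/(-4/7 + u²))
-129*(X + Q(9)) = -129*(46/5 + 14/(-4 + 7*9²)) = -129*(46/5 + 14/(-4 + 7*81)) = -129*(46/5 + 14/(-4 + 567)) = -129*(46/5 + 14/563) = -129*25968/2815 = -3349872/2815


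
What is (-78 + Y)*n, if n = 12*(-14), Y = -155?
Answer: 39144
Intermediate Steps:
n = -168
(-78 + Y)*n = (-78 - 155)*(-168) = -233*(-168) = 39144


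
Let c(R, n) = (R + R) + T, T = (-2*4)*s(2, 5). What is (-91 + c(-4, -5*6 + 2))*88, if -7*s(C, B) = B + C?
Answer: -8008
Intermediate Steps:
s(C, B) = -B/7 - C/7 (s(C, B) = -(B + C)/7 = -B/7 - C/7)
T = 8 (T = (-2*4)*(-1/7*5 - 1/7*2) = -8*(-5/7 - 2/7) = -8*(-1) = 8)
c(R, n) = 8 + 2*R (c(R, n) = (R + R) + 8 = 2*R + 8 = 8 + 2*R)
(-91 + c(-4, -5*6 + 2))*88 = (-91 + (8 + 2*(-4)))*88 = (-91 + (8 - 8))*88 = (-91 + 0)*88 = -91*88 = -8008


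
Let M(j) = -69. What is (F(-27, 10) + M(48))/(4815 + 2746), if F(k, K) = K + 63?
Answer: 4/7561 ≈ 0.00052903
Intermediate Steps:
F(k, K) = 63 + K
(F(-27, 10) + M(48))/(4815 + 2746) = ((63 + 10) - 69)/(4815 + 2746) = (73 - 69)/7561 = 4*(1/7561) = 4/7561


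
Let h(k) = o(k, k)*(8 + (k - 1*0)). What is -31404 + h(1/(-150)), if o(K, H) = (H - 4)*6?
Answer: -118485599/3750 ≈ -31596.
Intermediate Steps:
o(K, H) = -24 + 6*H (o(K, H) = (-4 + H)*6 = -24 + 6*H)
h(k) = (-24 + 6*k)*(8 + k) (h(k) = (-24 + 6*k)*(8 + (k - 1*0)) = (-24 + 6*k)*(8 + (k + 0)) = (-24 + 6*k)*(8 + k))
-31404 + h(1/(-150)) = -31404 + 6*(-4 + 1/(-150))*(8 + 1/(-150)) = -31404 + 6*(-4 - 1/150)*(8 - 1/150) = -31404 + 6*(-601/150)*(1199/150) = -31404 - 720599/3750 = -118485599/3750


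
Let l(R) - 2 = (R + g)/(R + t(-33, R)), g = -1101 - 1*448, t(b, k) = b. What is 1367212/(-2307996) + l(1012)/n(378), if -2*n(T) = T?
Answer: -1016889944/1694646063 ≈ -0.60006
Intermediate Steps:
g = -1549 (g = -1101 - 448 = -1549)
n(T) = -T/2
l(R) = 2 + (-1549 + R)/(-33 + R) (l(R) = 2 + (R - 1549)/(R - 33) = 2 + (-1549 + R)/(-33 + R))
1367212/(-2307996) + l(1012)/n(378) = 1367212/(-2307996) + ((-1615 + 3*1012)/(-33 + 1012))/((-½*378)) = 1367212*(-1/2307996) + ((-1615 + 3036)/979)/(-189) = -341803/576999 + ((1/979)*1421)*(-1/189) = -341803/576999 + (1421/979)*(-1/189) = -341803/576999 - 203/26433 = -1016889944/1694646063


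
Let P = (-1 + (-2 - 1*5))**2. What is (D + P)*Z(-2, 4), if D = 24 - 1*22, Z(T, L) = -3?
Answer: -198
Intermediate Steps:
P = 64 (P = (-1 + (-2 - 5))**2 = (-1 - 7)**2 = (-8)**2 = 64)
D = 2 (D = 24 - 22 = 2)
(D + P)*Z(-2, 4) = (2 + 64)*(-3) = 66*(-3) = -198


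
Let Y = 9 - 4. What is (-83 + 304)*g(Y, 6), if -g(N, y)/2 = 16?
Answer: -7072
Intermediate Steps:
Y = 5
g(N, y) = -32 (g(N, y) = -2*16 = -32)
(-83 + 304)*g(Y, 6) = (-83 + 304)*(-32) = 221*(-32) = -7072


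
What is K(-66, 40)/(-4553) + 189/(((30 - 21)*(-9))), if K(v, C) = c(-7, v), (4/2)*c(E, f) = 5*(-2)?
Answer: -31856/13659 ≈ -2.3322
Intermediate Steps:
c(E, f) = -5 (c(E, f) = (5*(-2))/2 = (½)*(-10) = -5)
K(v, C) = -5
K(-66, 40)/(-4553) + 189/(((30 - 21)*(-9))) = -5/(-4553) + 189/(((30 - 21)*(-9))) = -5*(-1/4553) + 189/((9*(-9))) = 5/4553 + 189/(-81) = 5/4553 + 189*(-1/81) = 5/4553 - 7/3 = -31856/13659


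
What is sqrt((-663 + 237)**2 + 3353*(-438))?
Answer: I*sqrt(1287138) ≈ 1134.5*I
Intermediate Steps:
sqrt((-663 + 237)**2 + 3353*(-438)) = sqrt((-426)**2 - 1468614) = sqrt(181476 - 1468614) = sqrt(-1287138) = I*sqrt(1287138)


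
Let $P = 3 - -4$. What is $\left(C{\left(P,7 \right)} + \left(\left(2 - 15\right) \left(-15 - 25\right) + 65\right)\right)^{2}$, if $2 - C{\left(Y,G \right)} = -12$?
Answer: $358801$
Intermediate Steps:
$P = 7$ ($P = 3 + 4 = 7$)
$C{\left(Y,G \right)} = 14$ ($C{\left(Y,G \right)} = 2 - -12 = 2 + 12 = 14$)
$\left(C{\left(P,7 \right)} + \left(\left(2 - 15\right) \left(-15 - 25\right) + 65\right)\right)^{2} = \left(14 + \left(\left(2 - 15\right) \left(-15 - 25\right) + 65\right)\right)^{2} = \left(14 + \left(\left(-13\right) \left(-40\right) + 65\right)\right)^{2} = \left(14 + \left(520 + 65\right)\right)^{2} = \left(14 + 585\right)^{2} = 599^{2} = 358801$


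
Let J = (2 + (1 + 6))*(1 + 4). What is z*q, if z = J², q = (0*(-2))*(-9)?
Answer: 0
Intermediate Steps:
J = 45 (J = (2 + 7)*5 = 9*5 = 45)
q = 0 (q = 0*(-9) = 0)
z = 2025 (z = 45² = 2025)
z*q = 2025*0 = 0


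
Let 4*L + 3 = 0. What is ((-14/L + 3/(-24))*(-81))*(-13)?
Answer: 156195/8 ≈ 19524.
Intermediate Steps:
L = -3/4 (L = -3/4 + (1/4)*0 = -3/4 + 0 = -3/4 ≈ -0.75000)
((-14/L + 3/(-24))*(-81))*(-13) = ((-14/(-3/4) + 3/(-24))*(-81))*(-13) = ((-14*(-4/3) + 3*(-1/24))*(-81))*(-13) = ((56/3 - 1/8)*(-81))*(-13) = ((445/24)*(-81))*(-13) = -12015/8*(-13) = 156195/8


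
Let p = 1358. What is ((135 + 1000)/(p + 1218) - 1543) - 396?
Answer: -4993729/2576 ≈ -1938.6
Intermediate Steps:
((135 + 1000)/(p + 1218) - 1543) - 396 = ((135 + 1000)/(1358 + 1218) - 1543) - 396 = (1135/2576 - 1543) - 396 = -3973633/2576 - 396 = -4993729/2576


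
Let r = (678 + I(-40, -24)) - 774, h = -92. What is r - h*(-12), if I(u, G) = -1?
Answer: -1201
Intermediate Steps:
r = -97 (r = (678 - 1) - 774 = 677 - 774 = -97)
r - h*(-12) = -97 - (-92)*(-12) = -97 - 1*1104 = -97 - 1104 = -1201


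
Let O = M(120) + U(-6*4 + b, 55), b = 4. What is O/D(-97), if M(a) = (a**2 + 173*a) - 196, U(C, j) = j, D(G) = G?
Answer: -35019/97 ≈ -361.02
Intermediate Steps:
M(a) = -196 + a**2 + 173*a
O = 35019 (O = (-196 + 120**2 + 173*120) + 55 = (-196 + 14400 + 20760) + 55 = 34964 + 55 = 35019)
O/D(-97) = 35019/(-97) = 35019*(-1/97) = -35019/97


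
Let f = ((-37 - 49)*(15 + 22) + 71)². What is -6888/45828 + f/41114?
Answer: 605539483/2574006 ≈ 235.25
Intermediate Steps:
f = 9678321 (f = (-86*37 + 71)² = (-3182 + 71)² = (-3111)² = 9678321)
-6888/45828 + f/41114 = -6888/45828 + 9678321/41114 = -6888*1/45828 + 9678321*(1/41114) = -574/3819 + 158661/674 = 605539483/2574006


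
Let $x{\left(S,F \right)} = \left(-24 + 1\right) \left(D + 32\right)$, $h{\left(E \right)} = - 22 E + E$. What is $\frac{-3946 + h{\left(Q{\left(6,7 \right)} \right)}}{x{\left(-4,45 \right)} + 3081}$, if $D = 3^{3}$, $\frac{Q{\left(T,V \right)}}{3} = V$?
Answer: $- \frac{4387}{1724} \approx -2.5447$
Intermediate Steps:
$Q{\left(T,V \right)} = 3 V$
$D = 27$
$h{\left(E \right)} = - 21 E$
$x{\left(S,F \right)} = -1357$ ($x{\left(S,F \right)} = \left(-24 + 1\right) \left(27 + 32\right) = \left(-23\right) 59 = -1357$)
$\frac{-3946 + h{\left(Q{\left(6,7 \right)} \right)}}{x{\left(-4,45 \right)} + 3081} = \frac{-3946 - 21 \cdot 3 \cdot 7}{-1357 + 3081} = \frac{-3946 - 441}{1724} = \left(-3946 - 441\right) \frac{1}{1724} = \left(-4387\right) \frac{1}{1724} = - \frac{4387}{1724}$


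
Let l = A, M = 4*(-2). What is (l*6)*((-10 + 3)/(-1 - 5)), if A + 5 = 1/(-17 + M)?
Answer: -882/25 ≈ -35.280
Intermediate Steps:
M = -8
A = -126/25 (A = -5 + 1/(-17 - 8) = -5 + 1/(-25) = -5 - 1/25 = -126/25 ≈ -5.0400)
l = -126/25 ≈ -5.0400
(l*6)*((-10 + 3)/(-1 - 5)) = (-126/25*6)*((-10 + 3)/(-1 - 5)) = -(-5292)/(25*(-6)) = -(-5292)*(-1)/(25*6) = -756/25*7/6 = -882/25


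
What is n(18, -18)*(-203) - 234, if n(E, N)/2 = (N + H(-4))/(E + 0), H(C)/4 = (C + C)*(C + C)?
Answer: -50420/9 ≈ -5602.2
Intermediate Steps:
H(C) = 16*C² (H(C) = 4*((C + C)*(C + C)) = 4*((2*C)*(2*C)) = 4*(4*C²) = 16*C²)
n(E, N) = 2*(256 + N)/E (n(E, N) = 2*((N + 16*(-4)²)/(E + 0)) = 2*((N + 16*16)/E) = 2*((N + 256)/E) = 2*((256 + N)/E) = 2*(256 + N)/E)
n(18, -18)*(-203) - 234 = (2*(256 - 18)/18)*(-203) - 234 = (2*(1/18)*238)*(-203) - 234 = (238/9)*(-203) - 234 = -48314/9 - 234 = -50420/9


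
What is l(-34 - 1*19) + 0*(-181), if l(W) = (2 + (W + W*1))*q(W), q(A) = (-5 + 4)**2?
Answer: -104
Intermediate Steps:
q(A) = 1 (q(A) = (-1)**2 = 1)
l(W) = 2 + 2*W (l(W) = (2 + (W + W*1))*1 = (2 + (W + W))*1 = (2 + 2*W)*1 = 2 + 2*W)
l(-34 - 1*19) + 0*(-181) = (2 + 2*(-34 - 1*19)) + 0*(-181) = (2 + 2*(-34 - 19)) + 0 = (2 + 2*(-53)) + 0 = (2 - 106) + 0 = -104 + 0 = -104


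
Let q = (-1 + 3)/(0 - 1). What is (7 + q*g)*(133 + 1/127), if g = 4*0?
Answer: 118244/127 ≈ 931.05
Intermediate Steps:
g = 0
q = -2 (q = 2/(-1) = 2*(-1) = -2)
(7 + q*g)*(133 + 1/127) = (7 - 2*0)*(133 + 1/127) = (7 + 0)*(133 + 1/127) = 7*(16892/127) = 118244/127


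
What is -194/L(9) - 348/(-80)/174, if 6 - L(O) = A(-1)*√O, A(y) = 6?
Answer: 1943/120 ≈ 16.192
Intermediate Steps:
L(O) = 6 - 6*√O
-194/L(9) - 348/(-80)/174 = -194/(6 - 6*√9) - 348/(-80)/174 = -194/(6 - 6*3) - 348*(-1/80)*(1/174) = -194/(6 - 18) + (87/20)*(1/174) = -194/(-12) + 1/40 = -194*(-1/12) + 1/40 = 97/6 + 1/40 = 1943/120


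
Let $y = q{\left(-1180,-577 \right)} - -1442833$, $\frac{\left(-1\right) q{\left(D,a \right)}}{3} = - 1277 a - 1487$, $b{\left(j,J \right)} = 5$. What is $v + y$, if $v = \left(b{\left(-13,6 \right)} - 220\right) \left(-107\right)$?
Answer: $-740188$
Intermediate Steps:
$q{\left(D,a \right)} = 4461 + 3831 a$ ($q{\left(D,a \right)} = - 3 \left(- 1277 a - 1487\right) = - 3 \left(-1487 - 1277 a\right) = 4461 + 3831 a$)
$y = -763193$ ($y = \left(4461 + 3831 \left(-577\right)\right) - -1442833 = \left(4461 - 2210487\right) + 1442833 = -2206026 + 1442833 = -763193$)
$v = 23005$ ($v = \left(5 - 220\right) \left(-107\right) = \left(-215\right) \left(-107\right) = 23005$)
$v + y = 23005 - 763193 = -740188$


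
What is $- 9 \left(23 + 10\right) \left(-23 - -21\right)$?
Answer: $594$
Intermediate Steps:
$- 9 \left(23 + 10\right) \left(-23 - -21\right) = \left(-9\right) 33 \left(-23 + 21\right) = \left(-297\right) \left(-2\right) = 594$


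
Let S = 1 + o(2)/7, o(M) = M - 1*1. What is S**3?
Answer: 512/343 ≈ 1.4927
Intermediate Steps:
o(M) = -1 + M (o(M) = M - 1 = -1 + M)
S = 8/7 (S = 1 + (-1 + 2)/7 = 1 + 1*(1/7) = 1 + 1/7 = 8/7 ≈ 1.1429)
S**3 = (8/7)**3 = 512/343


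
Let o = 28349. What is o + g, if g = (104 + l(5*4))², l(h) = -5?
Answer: 38150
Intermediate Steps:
g = 9801 (g = (104 - 5)² = 99² = 9801)
o + g = 28349 + 9801 = 38150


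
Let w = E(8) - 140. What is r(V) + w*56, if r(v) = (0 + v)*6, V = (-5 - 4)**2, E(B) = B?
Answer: -6906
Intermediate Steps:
V = 81 (V = (-9)**2 = 81)
r(v) = 6*v (r(v) = v*6 = 6*v)
w = -132 (w = 8 - 140 = -132)
r(V) + w*56 = 6*81 - 132*56 = 486 - 7392 = -6906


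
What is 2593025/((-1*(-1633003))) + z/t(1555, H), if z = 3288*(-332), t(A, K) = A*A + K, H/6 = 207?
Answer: 4490607609827/3950670268801 ≈ 1.1367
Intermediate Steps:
H = 1242 (H = 6*207 = 1242)
t(A, K) = K + A² (t(A, K) = A² + K = K + A²)
z = -1091616
2593025/((-1*(-1633003))) + z/t(1555, H) = 2593025/((-1*(-1633003))) - 1091616/(1242 + 1555²) = 2593025/1633003 - 1091616/(1242 + 2418025) = 2593025*(1/1633003) - 1091616/2419267 = 2593025/1633003 - 1091616*1/2419267 = 2593025/1633003 - 1091616/2419267 = 4490607609827/3950670268801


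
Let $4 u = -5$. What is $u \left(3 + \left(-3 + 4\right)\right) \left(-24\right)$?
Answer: $120$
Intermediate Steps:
$u = - \frac{5}{4}$ ($u = \frac{1}{4} \left(-5\right) = - \frac{5}{4} \approx -1.25$)
$u \left(3 + \left(-3 + 4\right)\right) \left(-24\right) = - \frac{5 \left(3 + \left(-3 + 4\right)\right)}{4} \left(-24\right) = - \frac{5 \left(3 + 1\right)}{4} \left(-24\right) = \left(- \frac{5}{4}\right) 4 \left(-24\right) = \left(-5\right) \left(-24\right) = 120$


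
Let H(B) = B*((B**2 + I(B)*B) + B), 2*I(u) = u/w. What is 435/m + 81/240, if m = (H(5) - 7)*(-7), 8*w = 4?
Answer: 3963/37520 ≈ 0.10562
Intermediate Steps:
w = 1/2 (w = (1/8)*4 = 1/2 ≈ 0.50000)
I(u) = u (I(u) = (u/(1/2))/2 = (u*2)/2 = (2*u)/2 = u)
H(B) = B*(B + 2*B**2) (H(B) = B*((B**2 + B*B) + B) = B*((B**2 + B**2) + B) = B*(2*B**2 + B) = B*(B + 2*B**2))
m = -1876 (m = (5**2*(1 + 2*5) - 7)*(-7) = (25*(1 + 10) - 7)*(-7) = (25*11 - 7)*(-7) = (275 - 7)*(-7) = 268*(-7) = -1876)
435/m + 81/240 = 435/(-1876) + 81/240 = 435*(-1/1876) + 81*(1/240) = -435/1876 + 27/80 = 3963/37520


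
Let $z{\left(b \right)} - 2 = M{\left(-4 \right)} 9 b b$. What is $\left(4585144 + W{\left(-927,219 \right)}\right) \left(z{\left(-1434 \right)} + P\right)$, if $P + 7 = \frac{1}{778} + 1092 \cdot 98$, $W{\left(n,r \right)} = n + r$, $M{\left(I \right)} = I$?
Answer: $- \frac{131828125984203002}{389} \approx -3.3889 \cdot 10^{14}$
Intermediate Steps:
$z{\left(b \right)} = 2 - 36 b^{2}$ ($z{\left(b \right)} = 2 + - 4 \cdot 9 b b = 2 + - 36 b b = 2 - 36 b^{2}$)
$P = \frac{83253003}{778}$ ($P = -7 + \left(\frac{1}{778} + 1092 \cdot 98\right) = -7 + \left(\frac{1}{778} + 107016\right) = -7 + \frac{83258449}{778} = \frac{83253003}{778} \approx 1.0701 \cdot 10^{5}$)
$\left(4585144 + W{\left(-927,219 \right)}\right) \left(z{\left(-1434 \right)} + P\right) = \left(4585144 + \left(-927 + 219\right)\right) \left(\left(2 - 36 \left(-1434\right)^{2}\right) + \frac{83253003}{778}\right) = \left(4585144 - 708\right) \left(\left(2 - 74028816\right) + \frac{83253003}{778}\right) = 4584436 \left(\left(2 - 74028816\right) + \frac{83253003}{778}\right) = 4584436 \left(-74028814 + \frac{83253003}{778}\right) = 4584436 \left(- \frac{57511164289}{778}\right) = - \frac{131828125984203002}{389}$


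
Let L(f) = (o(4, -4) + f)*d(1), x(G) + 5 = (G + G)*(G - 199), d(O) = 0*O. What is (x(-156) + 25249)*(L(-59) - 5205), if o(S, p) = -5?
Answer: -707900820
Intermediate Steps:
d(O) = 0
x(G) = -5 + 2*G*(-199 + G) (x(G) = -5 + (G + G)*(G - 199) = -5 + (2*G)*(-199 + G) = -5 + 2*G*(-199 + G))
L(f) = 0 (L(f) = (-5 + f)*0 = 0)
(x(-156) + 25249)*(L(-59) - 5205) = ((-5 - 398*(-156) + 2*(-156)**2) + 25249)*(0 - 5205) = ((-5 + 62088 + 2*24336) + 25249)*(-5205) = ((-5 + 62088 + 48672) + 25249)*(-5205) = (110755 + 25249)*(-5205) = 136004*(-5205) = -707900820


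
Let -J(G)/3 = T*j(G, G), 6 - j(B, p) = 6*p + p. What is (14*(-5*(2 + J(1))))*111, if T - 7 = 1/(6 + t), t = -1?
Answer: -183372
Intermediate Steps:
T = 36/5 (T = 7 + 1/(6 - 1) = 7 + 1/5 = 7 + ⅕ = 36/5 ≈ 7.2000)
j(B, p) = 6 - 7*p (j(B, p) = 6 - (6*p + p) = 6 - 7*p)
J(G) = -648/5 + 756*G/5 (J(G) = -108*(6 - 7*G)/5 = -3*(216/5 - 252*G/5) = -648/5 + 756*G/5)
(14*(-5*(2 + J(1))))*111 = (14*(-5*(2 + (-648/5 + (756/5)*1))))*111 = (14*(-5*(2 + (-648/5 + 756/5))))*111 = (14*(-5*(2 + 108/5)))*111 = (14*(-5*118/5))*111 = (14*(-118))*111 = -1652*111 = -183372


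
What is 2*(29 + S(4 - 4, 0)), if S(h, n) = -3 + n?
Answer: 52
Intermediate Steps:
2*(29 + S(4 - 4, 0)) = 2*(29 + (-3 + 0)) = 2*(29 - 3) = 2*26 = 52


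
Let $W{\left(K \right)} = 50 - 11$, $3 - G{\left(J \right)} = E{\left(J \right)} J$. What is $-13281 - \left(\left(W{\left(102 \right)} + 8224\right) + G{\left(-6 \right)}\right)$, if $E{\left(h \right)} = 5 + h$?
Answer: $-21541$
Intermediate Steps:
$G{\left(J \right)} = 3 - J \left(5 + J\right)$ ($G{\left(J \right)} = 3 - \left(5 + J\right) J = 3 - J \left(5 + J\right)$)
$W{\left(K \right)} = 39$
$-13281 - \left(\left(W{\left(102 \right)} + 8224\right) + G{\left(-6 \right)}\right) = -13281 - \left(\left(39 + 8224\right) + \left(3 - - 6 \left(5 - 6\right)\right)\right) = -13281 - \left(8263 + \left(3 - \left(-6\right) \left(-1\right)\right)\right) = -13281 - \left(8263 + \left(3 - 6\right)\right) = -13281 - \left(8263 - 3\right) = -13281 - 8260 = -21541$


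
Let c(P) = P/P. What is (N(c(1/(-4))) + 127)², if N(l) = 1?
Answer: 16384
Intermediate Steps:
c(P) = 1
(N(c(1/(-4))) + 127)² = (1 + 127)² = 128² = 16384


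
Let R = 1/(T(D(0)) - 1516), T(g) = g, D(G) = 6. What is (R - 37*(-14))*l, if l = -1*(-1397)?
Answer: 1092704063/1510 ≈ 7.2365e+5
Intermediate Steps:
l = 1397
R = -1/1510 (R = 1/(6 - 1516) = 1/(-1510) = -1/1510 ≈ -0.00066225)
(R - 37*(-14))*l = (-1/1510 - 37*(-14))*1397 = (-1/1510 + 518)*1397 = (782179/1510)*1397 = 1092704063/1510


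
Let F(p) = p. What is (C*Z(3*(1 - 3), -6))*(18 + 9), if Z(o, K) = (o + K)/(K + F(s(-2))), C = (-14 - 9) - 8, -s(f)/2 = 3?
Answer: -837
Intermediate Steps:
s(f) = -6 (s(f) = -2*3 = -6)
C = -31 (C = -23 - 8 = -31)
Z(o, K) = (K + o)/(-6 + K) (Z(o, K) = (o + K)/(K - 6) = (K + o)/(-6 + K))
(C*Z(3*(1 - 3), -6))*(18 + 9) = (-31*(-6 + 3*(1 - 3))/(-6 - 6))*(18 + 9) = -31*(-6 + 3*(-2))/(-12)*27 = -(-31)*(-6 - 6)/12*27 = -(-31)*(-12)/12*27 = -31*1*27 = -31*27 = -837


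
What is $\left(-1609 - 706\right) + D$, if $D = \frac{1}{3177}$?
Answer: $- \frac{7354754}{3177} \approx -2315.0$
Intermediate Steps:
$D = \frac{1}{3177} \approx 0.00031476$
$\left(-1609 - 706\right) + D = \left(-1609 - 706\right) + \frac{1}{3177} = -2315 + \frac{1}{3177} = - \frac{7354754}{3177}$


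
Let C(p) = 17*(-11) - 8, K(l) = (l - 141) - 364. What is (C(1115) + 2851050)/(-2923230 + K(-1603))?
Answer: -2850855/2925338 ≈ -0.97454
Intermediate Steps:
K(l) = -505 + l (K(l) = (-141 + l) - 364 = -505 + l)
C(p) = -195 (C(p) = -187 - 8 = -195)
(C(1115) + 2851050)/(-2923230 + K(-1603)) = (-195 + 2851050)/(-2923230 + (-505 - 1603)) = 2850855/(-2923230 - 2108) = 2850855/(-2925338) = 2850855*(-1/2925338) = -2850855/2925338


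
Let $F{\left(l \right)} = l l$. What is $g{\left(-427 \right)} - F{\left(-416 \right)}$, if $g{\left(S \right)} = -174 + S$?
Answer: $-173657$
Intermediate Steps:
$F{\left(l \right)} = l^{2}$
$g{\left(-427 \right)} - F{\left(-416 \right)} = \left(-174 - 427\right) - \left(-416\right)^{2} = -601 - 173056 = -173657$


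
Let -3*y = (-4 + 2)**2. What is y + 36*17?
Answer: 1832/3 ≈ 610.67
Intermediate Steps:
y = -4/3 (y = -(-4 + 2)**2/3 = -1/3*(-2)**2 = -1/3*4 = -4/3 ≈ -1.3333)
y + 36*17 = -4/3 + 36*17 = -4/3 + 612 = 1832/3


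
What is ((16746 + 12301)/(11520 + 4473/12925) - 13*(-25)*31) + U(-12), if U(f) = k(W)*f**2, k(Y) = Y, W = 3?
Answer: 1564872702286/148900473 ≈ 10510.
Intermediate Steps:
U(f) = 3*f**2
((16746 + 12301)/(11520 + 4473/12925) - 13*(-25)*31) + U(-12) = ((16746 + 12301)/(11520 + 4473/12925) - 13*(-25)*31) + 3*(-12)**2 = (29047/(11520 + 4473*(1/12925)) + 325*31) + 3*144 = (29047/(11520 + 4473/12925) + 10075) + 432 = (29047/(148900473/12925) + 10075) + 432 = (29047*(12925/148900473) + 10075) + 432 = (375432475/148900473 + 10075) + 432 = 1500547697950/148900473 + 432 = 1564872702286/148900473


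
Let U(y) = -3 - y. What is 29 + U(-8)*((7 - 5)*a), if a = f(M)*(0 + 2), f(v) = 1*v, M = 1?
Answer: 49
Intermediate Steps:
f(v) = v
a = 2 (a = 1*(0 + 2) = 1*2 = 2)
29 + U(-8)*((7 - 5)*a) = 29 + (-3 - 1*(-8))*((7 - 5)*2) = 29 + (-3 + 8)*(2*2) = 29 + 5*4 = 29 + 20 = 49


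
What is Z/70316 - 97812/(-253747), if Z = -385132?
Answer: -1747083481/343124501 ≈ -5.0917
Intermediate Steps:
Z/70316 - 97812/(-253747) = -385132/70316 - 97812/(-253747) = -385132*1/70316 - 97812*(-1/253747) = -96283/17579 + 7524/19519 = -1747083481/343124501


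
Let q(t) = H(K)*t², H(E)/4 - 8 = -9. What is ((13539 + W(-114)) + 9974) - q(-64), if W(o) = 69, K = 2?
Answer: 39966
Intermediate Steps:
H(E) = -4 (H(E) = 32 + 4*(-9) = 32 - 36 = -4)
q(t) = -4*t²
((13539 + W(-114)) + 9974) - q(-64) = ((13539 + 69) + 9974) - (-4)*(-64)² = (13608 + 9974) - (-4)*4096 = 23582 - 1*(-16384) = 23582 + 16384 = 39966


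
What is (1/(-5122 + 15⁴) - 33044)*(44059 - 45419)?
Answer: 2044897538160/45503 ≈ 4.4940e+7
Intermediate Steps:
(1/(-5122 + 15⁴) - 33044)*(44059 - 45419) = (1/(-5122 + 50625) - 33044)*(-1360) = (1/45503 - 33044)*(-1360) = -1503601131/45503*(-1360) = 2044897538160/45503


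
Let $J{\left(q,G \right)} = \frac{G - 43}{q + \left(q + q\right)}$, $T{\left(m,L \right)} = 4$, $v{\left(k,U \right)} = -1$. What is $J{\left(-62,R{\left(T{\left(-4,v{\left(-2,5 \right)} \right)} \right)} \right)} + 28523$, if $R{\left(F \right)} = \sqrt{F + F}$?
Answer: $\frac{5305321}{186} - \frac{\sqrt{2}}{93} \approx 28523.0$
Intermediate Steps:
$R{\left(F \right)} = \sqrt{2} \sqrt{F}$ ($R{\left(F \right)} = \sqrt{2 F} = \sqrt{2} \sqrt{F}$)
$J{\left(q,G \right)} = \frac{-43 + G}{3 q}$ ($J{\left(q,G \right)} = \frac{-43 + G}{q + 2 q} = \frac{-43 + G}{3 q}$)
$J{\left(-62,R{\left(T{\left(-4,v{\left(-2,5 \right)} \right)} \right)} \right)} + 28523 = \frac{-43 + \sqrt{2} \sqrt{4}}{3 \left(-62\right)} + 28523 = \frac{1}{3} \left(- \frac{1}{62}\right) \left(-43 + \sqrt{2} \cdot 2\right) + 28523 = \frac{1}{3} \left(- \frac{1}{62}\right) \left(-43 + 2 \sqrt{2}\right) + 28523 = \left(\frac{43}{186} - \frac{\sqrt{2}}{93}\right) + 28523 = \frac{5305321}{186} - \frac{\sqrt{2}}{93}$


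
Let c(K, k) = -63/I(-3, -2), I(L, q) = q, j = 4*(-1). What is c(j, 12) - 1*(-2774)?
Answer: 5611/2 ≈ 2805.5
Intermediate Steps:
j = -4
c(K, k) = 63/2 (c(K, k) = -63/(-2) = -63*(-½) = 63/2)
c(j, 12) - 1*(-2774) = 63/2 - 1*(-2774) = 63/2 + 2774 = 5611/2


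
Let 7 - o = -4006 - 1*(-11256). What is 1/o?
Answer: -1/7243 ≈ -0.00013806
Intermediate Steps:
o = -7243 (o = 7 - (-4006 - 1*(-11256)) = 7 - (-4006 + 11256) = 7 - 1*7250 = 7 - 7250 = -7243)
1/o = 1/(-7243) = -1/7243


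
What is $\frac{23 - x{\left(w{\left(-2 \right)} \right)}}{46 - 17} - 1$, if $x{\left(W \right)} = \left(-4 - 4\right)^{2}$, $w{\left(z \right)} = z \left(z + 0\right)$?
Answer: $- \frac{70}{29} \approx -2.4138$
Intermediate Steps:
$w{\left(z \right)} = z^{2}$ ($w{\left(z \right)} = z z = z^{2}$)
$x{\left(W \right)} = 64$ ($x{\left(W \right)} = \left(-8\right)^{2} = 64$)
$\frac{23 - x{\left(w{\left(-2 \right)} \right)}}{46 - 17} - 1 = \frac{23 - 64}{46 - 17} - 1 = \frac{23 - 64}{29} - 1 = \left(-41\right) \frac{1}{29} - 1 = - \frac{41}{29} - 1 = - \frac{70}{29}$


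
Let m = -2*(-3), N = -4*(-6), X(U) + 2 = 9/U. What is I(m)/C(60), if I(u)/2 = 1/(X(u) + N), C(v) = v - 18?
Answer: 2/987 ≈ 0.0020263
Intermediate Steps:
X(U) = -2 + 9/U
C(v) = -18 + v
N = 24
m = 6
I(u) = 2/(22 + 9/u) (I(u) = 2/((-2 + 9/u) + 24) = 2/(22 + 9/u))
I(m)/C(60) = (2*6/(9 + 22*6))/(-18 + 60) = (2*6/(9 + 132))/42 = (2*6/141)*(1/42) = (2*6*(1/141))*(1/42) = (4/47)*(1/42) = 2/987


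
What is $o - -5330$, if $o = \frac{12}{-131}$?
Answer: $\frac{698218}{131} \approx 5329.9$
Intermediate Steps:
$o = - \frac{12}{131}$ ($o = 12 \left(- \frac{1}{131}\right) = - \frac{12}{131} \approx -0.091603$)
$o - -5330 = - \frac{12}{131} - -5330 = - \frac{12}{131} + 5330 = \frac{698218}{131}$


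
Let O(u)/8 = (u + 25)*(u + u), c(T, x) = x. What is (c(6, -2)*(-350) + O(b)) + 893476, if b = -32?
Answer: 897760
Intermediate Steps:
O(u) = 16*u*(25 + u) (O(u) = 8*((u + 25)*(u + u)) = 8*((25 + u)*(2*u)) = 8*(2*u*(25 + u)) = 16*u*(25 + u))
(c(6, -2)*(-350) + O(b)) + 893476 = (-2*(-350) + 16*(-32)*(25 - 32)) + 893476 = (700 + 16*(-32)*(-7)) + 893476 = (700 + 3584) + 893476 = 4284 + 893476 = 897760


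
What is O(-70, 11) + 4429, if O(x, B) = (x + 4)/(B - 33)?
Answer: 4432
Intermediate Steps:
O(x, B) = (4 + x)/(-33 + B)
O(-70, 11) + 4429 = (4 - 70)/(-33 + 11) + 4429 = -66/(-22) + 4429 = -1/22*(-66) + 4429 = 3 + 4429 = 4432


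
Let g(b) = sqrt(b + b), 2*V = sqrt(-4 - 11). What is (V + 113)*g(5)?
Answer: sqrt(10)*(226 + I*sqrt(15))/2 ≈ 357.34 + 6.1237*I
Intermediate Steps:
V = I*sqrt(15)/2 (V = sqrt(-4 - 11)/2 = sqrt(-15)/2 = (I*sqrt(15))/2 = I*sqrt(15)/2 ≈ 1.9365*I)
g(b) = sqrt(2)*sqrt(b) (g(b) = sqrt(2*b) = sqrt(2)*sqrt(b))
(V + 113)*g(5) = (I*sqrt(15)/2 + 113)*(sqrt(2)*sqrt(5)) = (113 + I*sqrt(15)/2)*sqrt(10) = sqrt(10)*(113 + I*sqrt(15)/2)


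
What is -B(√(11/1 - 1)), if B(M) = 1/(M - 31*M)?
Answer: √10/300 ≈ 0.010541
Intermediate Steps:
B(M) = -1/(30*M) (B(M) = 1/(-30*M) = -1/(30*M))
-B(√(11/1 - 1)) = -(-1)/(30*(√(11/1 - 1))) = -(-1)/(30*(√(11*1 - 1))) = -(-1)/(30*(√(11 - 1))) = -(-1)/(30*(√10)) = -(-1)*√10/10/30 = -(-1)*√10/300 = √10/300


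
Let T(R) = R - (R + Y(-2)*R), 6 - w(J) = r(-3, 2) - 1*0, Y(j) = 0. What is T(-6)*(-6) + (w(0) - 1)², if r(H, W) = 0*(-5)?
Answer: 25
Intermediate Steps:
r(H, W) = 0
w(J) = 6 (w(J) = 6 - (0 - 1*0) = 6 - (0 + 0) = 6 - 1*0 = 6 + 0 = 6)
T(R) = 0 (T(R) = R - (R + 0*R) = R - (R + 0) = R - R = 0)
T(-6)*(-6) + (w(0) - 1)² = 0*(-6) + (6 - 1)² = 0 + 5² = 0 + 25 = 25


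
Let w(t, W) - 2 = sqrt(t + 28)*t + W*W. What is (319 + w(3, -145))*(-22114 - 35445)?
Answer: -1228654414 - 172677*sqrt(31) ≈ -1.2296e+9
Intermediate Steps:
w(t, W) = 2 + W**2 + t*sqrt(28 + t) (w(t, W) = 2 + (sqrt(t + 28)*t + W*W) = 2 + (sqrt(28 + t)*t + W**2) = 2 + (t*sqrt(28 + t) + W**2) = 2 + (W**2 + t*sqrt(28 + t)) = 2 + W**2 + t*sqrt(28 + t))
(319 + w(3, -145))*(-22114 - 35445) = (319 + (2 + (-145)**2 + 3*sqrt(28 + 3)))*(-22114 - 35445) = (319 + (2 + 21025 + 3*sqrt(31)))*(-57559) = (319 + (21027 + 3*sqrt(31)))*(-57559) = (21346 + 3*sqrt(31))*(-57559) = -1228654414 - 172677*sqrt(31)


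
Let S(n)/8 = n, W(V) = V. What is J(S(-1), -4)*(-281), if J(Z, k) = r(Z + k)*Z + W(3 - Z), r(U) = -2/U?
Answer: -8149/3 ≈ -2716.3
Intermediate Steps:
S(n) = 8*n
J(Z, k) = 3 - Z - 2*Z/(Z + k) (J(Z, k) = (-2/(Z + k))*Z + (3 - Z) = -2*Z/(Z + k) + (3 - Z) = 3 - Z - 2*Z/(Z + k))
J(S(-1), -4)*(-281) = ((-16*(-1) + (3 - 8*(-1))*(8*(-1) - 4))/(8*(-1) - 4))*(-281) = ((-2*(-8) + (3 - 1*(-8))*(-8 - 4))/(-8 - 4))*(-281) = ((16 + (3 + 8)*(-12))/(-12))*(-281) = -(16 + 11*(-12))/12*(-281) = -(16 - 132)/12*(-281) = -1/12*(-116)*(-281) = (29/3)*(-281) = -8149/3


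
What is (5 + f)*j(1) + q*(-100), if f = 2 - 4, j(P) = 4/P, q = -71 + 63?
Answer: 812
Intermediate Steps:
q = -8
f = -2
(5 + f)*j(1) + q*(-100) = (5 - 2)*(4/1) - 8*(-100) = 3*(4*1) + 800 = 3*4 + 800 = 12 + 800 = 812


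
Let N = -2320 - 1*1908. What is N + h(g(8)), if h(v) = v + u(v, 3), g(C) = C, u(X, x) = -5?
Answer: -4225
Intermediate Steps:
N = -4228 (N = -2320 - 1908 = -4228)
h(v) = -5 + v (h(v) = v - 5 = -5 + v)
N + h(g(8)) = -4228 + (-5 + 8) = -4228 + 3 = -4225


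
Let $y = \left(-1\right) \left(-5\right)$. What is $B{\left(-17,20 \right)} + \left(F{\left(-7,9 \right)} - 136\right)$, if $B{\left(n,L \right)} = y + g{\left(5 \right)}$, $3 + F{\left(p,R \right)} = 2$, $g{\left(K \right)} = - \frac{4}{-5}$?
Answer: $- \frac{656}{5} \approx -131.2$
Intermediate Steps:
$g{\left(K \right)} = \frac{4}{5}$ ($g{\left(K \right)} = \left(-4\right) \left(- \frac{1}{5}\right) = \frac{4}{5}$)
$F{\left(p,R \right)} = -1$ ($F{\left(p,R \right)} = -3 + 2 = -1$)
$y = 5$
$B{\left(n,L \right)} = \frac{29}{5}$ ($B{\left(n,L \right)} = 5 + \frac{4}{5} = \frac{29}{5}$)
$B{\left(-17,20 \right)} + \left(F{\left(-7,9 \right)} - 136\right) = \frac{29}{5} - 137 = - \frac{656}{5}$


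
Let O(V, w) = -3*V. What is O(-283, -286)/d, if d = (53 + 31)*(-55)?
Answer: -283/1540 ≈ -0.18377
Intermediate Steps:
d = -4620 (d = 84*(-55) = -4620)
O(-283, -286)/d = -3*(-283)/(-4620) = 849*(-1/4620) = -283/1540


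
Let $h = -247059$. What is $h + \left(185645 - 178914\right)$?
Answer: $-240328$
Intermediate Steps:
$h + \left(185645 - 178914\right) = -247059 + \left(185645 - 178914\right) = -247059 + 6731 = -240328$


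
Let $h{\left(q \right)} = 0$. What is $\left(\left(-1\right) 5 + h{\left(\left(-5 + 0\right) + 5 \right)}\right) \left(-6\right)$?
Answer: $30$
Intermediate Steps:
$\left(\left(-1\right) 5 + h{\left(\left(-5 + 0\right) + 5 \right)}\right) \left(-6\right) = \left(\left(-1\right) 5 + 0\right) \left(-6\right) = \left(-5 + 0\right) \left(-6\right) = \left(-5\right) \left(-6\right) = 30$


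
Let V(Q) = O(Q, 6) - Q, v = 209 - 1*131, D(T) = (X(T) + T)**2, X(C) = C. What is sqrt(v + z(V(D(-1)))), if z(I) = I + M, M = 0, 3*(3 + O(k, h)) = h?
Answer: sqrt(73) ≈ 8.5440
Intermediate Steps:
O(k, h) = -3 + h/3
D(T) = 4*T**2 (D(T) = (T + T)**2 = (2*T)**2 = 4*T**2)
v = 78 (v = 209 - 131 = 78)
V(Q) = -1 - Q (V(Q) = (-3 + (1/3)*6) - Q = (-3 + 2) - Q = -1 - Q)
z(I) = I (z(I) = I + 0 = I)
sqrt(v + z(V(D(-1)))) = sqrt(78 + (-1 - 4*(-1)**2)) = sqrt(78 + (-1 - 4)) = sqrt(78 - 5) = sqrt(73)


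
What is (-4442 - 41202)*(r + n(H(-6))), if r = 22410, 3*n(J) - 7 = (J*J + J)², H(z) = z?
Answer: -3110045228/3 ≈ -1.0367e+9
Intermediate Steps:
n(J) = 7/3 + (J + J²)²/3 (n(J) = 7/3 + (J*J + J)²/3 = 7/3 + (J² + J)²/3 = 7/3 + (J + J²)²/3)
(-4442 - 41202)*(r + n(H(-6))) = (-4442 - 41202)*(22410 + (7/3 + (⅓)*(-6)²*(1 - 6)²)) = -45644*(22410 + (7/3 + (⅓)*36*(-5)²)) = -45644*(22410 + (7/3 + (⅓)*36*25)) = -45644*(22410 + (7/3 + 300)) = -45644*(22410 + 907/3) = -45644*68137/3 = -3110045228/3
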